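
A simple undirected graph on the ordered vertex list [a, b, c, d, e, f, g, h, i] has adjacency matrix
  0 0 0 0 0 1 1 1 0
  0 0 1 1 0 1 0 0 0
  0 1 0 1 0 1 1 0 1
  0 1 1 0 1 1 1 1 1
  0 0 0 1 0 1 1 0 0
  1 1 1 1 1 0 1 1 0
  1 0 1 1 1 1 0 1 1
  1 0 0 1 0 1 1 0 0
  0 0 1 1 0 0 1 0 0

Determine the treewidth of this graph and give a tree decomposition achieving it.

Every bag has size at most 4, so the width is 4 − 1 = 3 and tw(G) ≤ 3. Conversely, {d, e, f, g} is a clique of size 4, and the vertices of any clique must share a bag in every tree decomposition; so some bag has ≥ 4 vertices and tw(G) ≥ 3. Combining the bounds, tw(G) = 3.

Treewidth 3.
Bags: B1 = {d, f, g, h}  B2 = {a, f, g, h}  B3 = {c, d, f, g}  B4 = {d, e, f, g}  B5 = {b, c, d, f}  B6 = {c, d, g, i}
Tree: B1–B2, B1–B3, B1–B4, B3–B5, B3–B6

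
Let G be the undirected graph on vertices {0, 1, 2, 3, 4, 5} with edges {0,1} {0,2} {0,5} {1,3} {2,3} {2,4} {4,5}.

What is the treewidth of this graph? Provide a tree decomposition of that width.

Treewidth 2.
Bags: B1 = {0, 4, 5}  B2 = {0, 2, 4}  B3 = {0, 1, 2}  B4 = {1, 2, 3}
Tree: B1–B2, B2–B3, B3–B4

Every bag has size at most 3, so the width is 3 − 1 = 2 and tw(G) ≤ 2. For the lower bound, G contains the cycle 5–4–2–0–5, so G is not a forest; only forests have treewidth ≤ 1, hence tw(G) ≥ 2. Therefore the treewidth is 2.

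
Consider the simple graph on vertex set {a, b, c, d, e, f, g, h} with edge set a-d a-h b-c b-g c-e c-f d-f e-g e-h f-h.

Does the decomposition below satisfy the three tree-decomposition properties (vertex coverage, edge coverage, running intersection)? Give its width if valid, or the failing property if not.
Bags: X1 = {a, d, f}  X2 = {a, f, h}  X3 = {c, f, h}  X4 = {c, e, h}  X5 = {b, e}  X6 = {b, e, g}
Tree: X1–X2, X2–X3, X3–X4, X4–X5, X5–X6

No — edge (c,b) lies in no bag.

A tree decomposition must satisfy three properties: every vertex lies in some bag; for every edge, both endpoints lie together in some bag; and for every vertex, the bags containing it form a connected subtree. Here edge (c,b) lies in no bag, so the decomposition is invalid.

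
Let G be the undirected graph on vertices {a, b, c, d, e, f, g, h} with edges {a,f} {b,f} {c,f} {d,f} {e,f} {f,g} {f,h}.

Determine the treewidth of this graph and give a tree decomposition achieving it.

Treewidth 1.
One such decomposition:
Bags: B1 = {b, f}  B2 = {f, g}  B3 = {e, f}  B4 = {d, f}  B5 = {c, f}  B6 = {f, h}  B7 = {a, f}
Tree: B1–B2, B1–B3, B3–B4, B4–B5, B2–B6, B3–B7

The largest bag has 2 vertices, giving width 1; this decomposition certifies tw(G) ≤ 1. G has an edge, so its treewidth is at least 1. Therefore the treewidth is 1.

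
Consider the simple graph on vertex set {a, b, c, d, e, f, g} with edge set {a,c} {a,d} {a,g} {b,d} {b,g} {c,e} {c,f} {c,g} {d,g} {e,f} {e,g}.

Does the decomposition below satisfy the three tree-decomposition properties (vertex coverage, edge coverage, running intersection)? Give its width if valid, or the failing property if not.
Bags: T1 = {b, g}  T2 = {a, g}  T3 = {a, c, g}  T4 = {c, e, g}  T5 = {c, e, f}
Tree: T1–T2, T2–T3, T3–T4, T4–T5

A tree decomposition must satisfy three properties: every vertex lies in some bag; for every edge, both endpoints lie together in some bag; and for every vertex, the bags containing it form a connected subtree. Here vertex d appears in no bag, so the decomposition is invalid.

No — vertex d appears in no bag.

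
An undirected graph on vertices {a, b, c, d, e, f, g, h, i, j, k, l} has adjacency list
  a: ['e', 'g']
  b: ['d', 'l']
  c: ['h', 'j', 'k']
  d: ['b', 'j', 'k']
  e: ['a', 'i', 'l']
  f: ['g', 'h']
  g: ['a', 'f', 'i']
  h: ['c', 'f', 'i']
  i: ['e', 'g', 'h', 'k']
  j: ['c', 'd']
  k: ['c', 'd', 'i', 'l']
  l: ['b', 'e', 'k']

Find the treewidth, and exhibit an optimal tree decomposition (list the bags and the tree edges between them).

Treewidth 3.
Bags: B1 = {a, f, g, h}  B2 = {a, g, h, i}  B3 = {a, e, h, i}  B4 = {c, e, h, i}  B5 = {c, e, i, k}  B6 = {c, e, k, l}  B7 = {c, j, k, l}  B8 = {d, j, k, l}  B9 = {b, d, j, l}
Tree: B1–B2, B2–B3, B3–B4, B4–B5, B5–B6, B6–B7, B7–B8, B8–B9

Every bag has size at most 4, so the width is 4 − 1 = 3 and tw(G) ≤ 3. For the lower bound: the 4 vertex sets {a,f,g}, {h}, {i}, {c,e,k,l} are disjoint, each induces a connected subgraph, and every pair is joined by at least one edge of G. Contracting each set to a single vertex therefore yields K_{4} as a minor, and since treewidth is minor-monotone, tw(G) ≥ tw(K_{4}) = 3. Therefore the treewidth is 3.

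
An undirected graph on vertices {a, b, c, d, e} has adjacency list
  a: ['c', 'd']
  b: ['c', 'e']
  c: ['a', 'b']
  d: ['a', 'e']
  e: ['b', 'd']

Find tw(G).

A width-2 tree decomposition is:
Bags: B1 = {b, d, e}  B2 = {b, c, d}  B3 = {a, c, d}
Tree: B1–B2, B2–B3
Every bag has size at most 3, so the width is 3 − 1 = 2 and tw(G) ≤ 2. For the lower bound, G contains the cycle d–e–b–c–a–d, so G is not a forest; only forests have treewidth ≤ 1, hence tw(G) ≥ 2. Combining the bounds, tw(G) = 2.

2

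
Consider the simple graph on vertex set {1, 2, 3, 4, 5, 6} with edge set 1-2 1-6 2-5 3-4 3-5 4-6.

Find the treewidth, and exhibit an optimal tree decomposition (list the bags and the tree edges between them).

Treewidth 2.
One such decomposition:
Bags: B1 = {1, 2, 5}  B2 = {1, 3, 5}  B3 = {1, 3, 4}  B4 = {1, 4, 6}
Tree: B1–B2, B2–B3, B3–B4

Each bag holds 3 vertices, so the decomposition has width 2, which upper-bounds the treewidth. Since 1–2–5–3–4–6–1 is a cycle in G, G is not acyclic. Forests are exactly the graphs of treewidth ≤ 1, so tw(G) ≥ 2. Hence tw(G) = 2 exactly.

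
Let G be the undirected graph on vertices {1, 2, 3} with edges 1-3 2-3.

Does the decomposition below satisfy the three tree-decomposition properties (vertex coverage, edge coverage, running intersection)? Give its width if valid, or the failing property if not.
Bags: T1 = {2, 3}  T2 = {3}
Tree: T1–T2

A tree decomposition must satisfy three properties: every vertex lies in some bag; for every edge, both endpoints lie together in some bag; and for every vertex, the bags containing it form a connected subtree. Here vertex 1 appears in no bag, so the decomposition is invalid.

No — vertex 1 appears in no bag.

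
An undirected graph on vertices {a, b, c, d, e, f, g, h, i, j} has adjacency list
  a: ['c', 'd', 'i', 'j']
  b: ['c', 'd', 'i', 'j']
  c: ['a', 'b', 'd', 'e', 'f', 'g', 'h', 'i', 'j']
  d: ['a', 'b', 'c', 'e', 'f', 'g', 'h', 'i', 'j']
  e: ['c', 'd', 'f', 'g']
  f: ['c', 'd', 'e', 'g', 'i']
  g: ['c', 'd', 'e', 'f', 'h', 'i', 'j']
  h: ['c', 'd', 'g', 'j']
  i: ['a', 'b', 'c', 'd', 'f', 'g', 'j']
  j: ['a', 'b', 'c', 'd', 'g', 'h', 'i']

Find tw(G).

A width-4 tree decomposition is:
Bags: B1 = {c, d, g, i, j}  B2 = {c, d, f, g, i}  B3 = {b, c, d, i, j}  B4 = {a, c, d, i, j}  B5 = {c, d, g, h, j}  B6 = {c, d, e, f, g}
Tree: B1–B2, B1–B3, B3–B4, B1–B5, B2–B6
The largest bag has 5 vertices, giving width 4; this decomposition certifies tw(G) ≤ 4. For the lower bound, the 5 vertices {c, d, g, h, j} are pairwise adjacent, and any tree decomposition puts a clique entirely inside one bag — forcing width ≥ 4. The upper and lower bounds meet at 4, so that is the treewidth.

4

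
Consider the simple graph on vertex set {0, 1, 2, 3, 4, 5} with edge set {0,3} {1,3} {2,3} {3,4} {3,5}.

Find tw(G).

1

A width-1 tree decomposition is:
Bags: B1 = {3, 4}  B2 = {0, 3}  B3 = {2, 3}  B4 = {1, 3}  B5 = {3, 5}
Tree: B1–B2, B2–B3, B2–B4, B4–B5
Every bag has size at most 2, so the width is 2 − 1 = 1 and tw(G) ≤ 1. G has an edge, so its treewidth is at least 1. Hence tw(G) = 1 exactly.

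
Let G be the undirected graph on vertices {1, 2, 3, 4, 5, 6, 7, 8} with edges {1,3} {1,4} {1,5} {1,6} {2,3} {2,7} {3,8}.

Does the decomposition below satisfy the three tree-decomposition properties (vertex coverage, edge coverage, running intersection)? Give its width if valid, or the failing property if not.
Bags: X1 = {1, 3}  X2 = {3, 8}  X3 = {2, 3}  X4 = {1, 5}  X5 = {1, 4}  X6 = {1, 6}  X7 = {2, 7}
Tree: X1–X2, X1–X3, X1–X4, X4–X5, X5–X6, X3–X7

Vertex coverage: the bags together contain {1, 2, 3, 4, 5, 6, 7, 8}, the full vertex set. Edge coverage: each edge of G has both endpoints in at least one bag. Running intersection: for every vertex, the bags containing it form a connected subtree. All three properties hold, so this is a valid tree decomposition of width max|bag| − 1 = 1, and hence tw(G) ≤ 1.

Yes; width 1.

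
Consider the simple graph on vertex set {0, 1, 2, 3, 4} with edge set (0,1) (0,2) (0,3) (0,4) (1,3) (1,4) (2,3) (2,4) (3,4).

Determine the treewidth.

3

A width-3 tree decomposition is:
Bags: B1 = {0, 2, 3, 4}  B2 = {0, 1, 3, 4}
Tree: B1–B2
The largest bag has 4 vertices, giving width 3; this decomposition certifies tw(G) ≤ 3. Conversely, {0, 1, 3, 4} is a clique of size 4, and the vertices of any clique must share a bag in every tree decomposition; so some bag has ≥ 4 vertices and tw(G) ≥ 3. Therefore the treewidth is 3.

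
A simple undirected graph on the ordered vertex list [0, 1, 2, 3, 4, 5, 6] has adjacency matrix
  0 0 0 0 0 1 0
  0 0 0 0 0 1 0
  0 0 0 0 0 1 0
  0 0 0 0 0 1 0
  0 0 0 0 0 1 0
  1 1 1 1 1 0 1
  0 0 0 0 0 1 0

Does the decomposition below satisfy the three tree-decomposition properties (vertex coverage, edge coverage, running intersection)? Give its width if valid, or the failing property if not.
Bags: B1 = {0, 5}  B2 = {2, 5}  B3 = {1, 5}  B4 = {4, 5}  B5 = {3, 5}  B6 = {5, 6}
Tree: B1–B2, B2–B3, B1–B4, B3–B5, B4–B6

Every vertex of G appears in some bag (union = {0, 1, 2, 3, 4, 5, 6}); every edge is covered by a bag; and for each vertex v the set of bags containing v is connected in the bag tree. The decomposition is therefore valid. The largest bag has 2 vertices, so the width is 1.

Yes; width 1.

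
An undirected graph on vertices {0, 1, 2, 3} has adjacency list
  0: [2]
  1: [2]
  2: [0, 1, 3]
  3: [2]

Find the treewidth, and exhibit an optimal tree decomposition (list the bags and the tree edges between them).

Each bag holds 2 vertices, so the decomposition has width 1, which upper-bounds the treewidth. Any graph with an edge has treewidth ≥ 1, and G has the edge 2–1. Hence tw(G) = 1 exactly.

Treewidth 1.
One such decomposition:
Bags: B1 = {1, 2}  B2 = {0, 2}  B3 = {2, 3}
Tree: B1–B2, B2–B3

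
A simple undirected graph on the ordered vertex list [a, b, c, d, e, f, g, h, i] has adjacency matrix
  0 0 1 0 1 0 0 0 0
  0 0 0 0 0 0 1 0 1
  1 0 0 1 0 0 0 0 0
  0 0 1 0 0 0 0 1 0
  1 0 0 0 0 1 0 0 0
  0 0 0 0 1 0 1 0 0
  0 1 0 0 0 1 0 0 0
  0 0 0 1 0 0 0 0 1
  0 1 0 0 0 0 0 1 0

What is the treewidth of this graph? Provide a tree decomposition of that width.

Each bag holds 3 vertices, so the decomposition has width 2, which upper-bounds the treewidth. For the lower bound, G contains the cycle h–d–c–a–e–f–g–b–i–h, so G is not a forest; only forests have treewidth ≤ 1, hence tw(G) ≥ 2. Therefore the treewidth is 2.

Treewidth 2.
One such decomposition:
Bags: B1 = {c, d, h}  B2 = {a, c, h}  B3 = {a, e, h}  B4 = {e, f, h}  B5 = {f, g, h}  B6 = {b, g, h}  B7 = {b, h, i}
Tree: B1–B2, B2–B3, B3–B4, B4–B5, B5–B6, B6–B7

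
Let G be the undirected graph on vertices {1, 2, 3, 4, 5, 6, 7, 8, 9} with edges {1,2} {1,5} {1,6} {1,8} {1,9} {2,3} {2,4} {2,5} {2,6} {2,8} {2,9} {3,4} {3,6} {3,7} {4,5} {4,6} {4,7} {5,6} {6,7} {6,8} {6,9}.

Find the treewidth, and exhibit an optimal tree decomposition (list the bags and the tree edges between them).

Treewidth 3.
Bags: B1 = {2, 4, 5, 6}  B2 = {1, 2, 5, 6}  B3 = {1, 2, 6, 9}  B4 = {2, 3, 4, 6}  B5 = {3, 4, 6, 7}  B6 = {1, 2, 6, 8}
Tree: B1–B2, B2–B3, B1–B4, B4–B5, B3–B6

Every bag has size at most 4, so the width is 4 − 1 = 3 and tw(G) ≤ 3. On the other hand G contains the 4-clique {1, 2, 6, 8}. A clique must lie in a single bag of any decomposition, so no decomposition can have width below 3. Therefore the treewidth is 3.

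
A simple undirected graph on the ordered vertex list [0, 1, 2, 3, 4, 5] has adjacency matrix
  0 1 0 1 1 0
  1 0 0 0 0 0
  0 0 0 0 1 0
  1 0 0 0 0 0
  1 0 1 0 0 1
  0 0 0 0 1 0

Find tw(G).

A width-1 tree decomposition is:
Bags: B1 = {0, 4}  B2 = {2, 4}  B3 = {0, 1}  B4 = {0, 3}  B5 = {4, 5}
Tree: B1–B2, B1–B3, B1–B4, B1–B5
The largest bag has 2 vertices, giving width 1; this decomposition certifies tw(G) ≤ 1. Since G has at least one edge (e.g. 4–0), it is not an edgeless graph, so tw(G) ≥ 1. Therefore the treewidth is 1.

1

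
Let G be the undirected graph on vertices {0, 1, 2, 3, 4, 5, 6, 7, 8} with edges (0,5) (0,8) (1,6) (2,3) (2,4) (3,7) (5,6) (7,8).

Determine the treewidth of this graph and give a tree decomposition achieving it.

The largest bag has 2 vertices, giving width 1; this decomposition certifies tw(G) ≤ 1. Any graph with an edge has treewidth ≥ 1, and G has the edge 4–2. The upper and lower bounds meet at 1, so that is the treewidth.

Treewidth 1.
One such decomposition:
Bags: B1 = {2, 4}  B2 = {2, 3}  B3 = {3, 7}  B4 = {7, 8}  B5 = {0, 8}  B6 = {0, 5}  B7 = {5, 6}  B8 = {1, 6}
Tree: B1–B2, B2–B3, B3–B4, B4–B5, B5–B6, B6–B7, B7–B8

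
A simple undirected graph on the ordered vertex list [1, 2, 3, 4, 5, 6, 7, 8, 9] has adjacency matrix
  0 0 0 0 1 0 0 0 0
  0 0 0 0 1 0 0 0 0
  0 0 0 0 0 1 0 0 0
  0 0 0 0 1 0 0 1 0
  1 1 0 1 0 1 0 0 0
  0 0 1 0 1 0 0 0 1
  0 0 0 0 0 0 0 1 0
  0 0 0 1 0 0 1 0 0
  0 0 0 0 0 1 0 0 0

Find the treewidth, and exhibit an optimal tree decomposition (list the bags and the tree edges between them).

The largest bag has 2 vertices, giving width 1; this decomposition certifies tw(G) ≤ 1. G has an edge, so its treewidth is at least 1. Hence tw(G) = 1 exactly.

Treewidth 1.
Bags: B1 = {2, 5}  B2 = {5, 6}  B3 = {4, 5}  B4 = {4, 8}  B5 = {1, 5}  B6 = {3, 6}  B7 = {6, 9}  B8 = {7, 8}
Tree: B1–B2, B1–B3, B3–B4, B2–B5, B2–B6, B2–B7, B4–B8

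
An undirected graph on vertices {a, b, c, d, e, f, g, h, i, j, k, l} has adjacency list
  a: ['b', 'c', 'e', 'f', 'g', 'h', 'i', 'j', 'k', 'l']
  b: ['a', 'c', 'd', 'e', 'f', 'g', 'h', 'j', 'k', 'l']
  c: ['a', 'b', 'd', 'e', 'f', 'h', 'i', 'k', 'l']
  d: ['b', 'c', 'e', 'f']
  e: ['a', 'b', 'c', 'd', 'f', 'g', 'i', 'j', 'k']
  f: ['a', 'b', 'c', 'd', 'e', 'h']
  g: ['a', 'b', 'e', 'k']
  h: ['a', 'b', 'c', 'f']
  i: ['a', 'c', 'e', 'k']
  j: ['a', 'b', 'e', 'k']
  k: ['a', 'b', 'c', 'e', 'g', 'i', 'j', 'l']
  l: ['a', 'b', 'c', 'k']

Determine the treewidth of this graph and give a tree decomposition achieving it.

Treewidth 4.
One such decomposition:
Bags: B1 = {b, c, d, e, f}  B2 = {a, b, c, e, f}  B3 = {a, b, c, f, h}  B4 = {a, b, c, e, k}  B5 = {a, b, c, k, l}  B6 = {a, c, e, i, k}  B7 = {a, b, e, j, k}  B8 = {a, b, e, g, k}
Tree: B1–B2, B2–B3, B2–B4, B4–B5, B4–B6, B4–B7, B7–B8

The largest bag has 5 vertices, giving width 4; this decomposition certifies tw(G) ≤ 4. Conversely, {b, c, d, e, f} is a clique of size 5, and the vertices of any clique must share a bag in every tree decomposition; so some bag has ≥ 5 vertices and tw(G) ≥ 4. Combining the bounds, tw(G) = 4.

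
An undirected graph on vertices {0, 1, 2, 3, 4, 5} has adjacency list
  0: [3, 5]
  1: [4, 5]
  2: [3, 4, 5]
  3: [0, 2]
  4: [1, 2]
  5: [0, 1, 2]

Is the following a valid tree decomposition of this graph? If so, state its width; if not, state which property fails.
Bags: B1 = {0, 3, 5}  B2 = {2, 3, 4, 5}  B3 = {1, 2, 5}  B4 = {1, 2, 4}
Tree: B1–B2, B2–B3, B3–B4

A tree decomposition must satisfy three properties: every vertex lies in some bag; for every edge, both endpoints lie together in some bag; and for every vertex, the bags containing it form a connected subtree. Here bags containing vertex 4 are not connected in the tree, so the decomposition is invalid.

No — bags containing vertex 4 are not connected in the tree.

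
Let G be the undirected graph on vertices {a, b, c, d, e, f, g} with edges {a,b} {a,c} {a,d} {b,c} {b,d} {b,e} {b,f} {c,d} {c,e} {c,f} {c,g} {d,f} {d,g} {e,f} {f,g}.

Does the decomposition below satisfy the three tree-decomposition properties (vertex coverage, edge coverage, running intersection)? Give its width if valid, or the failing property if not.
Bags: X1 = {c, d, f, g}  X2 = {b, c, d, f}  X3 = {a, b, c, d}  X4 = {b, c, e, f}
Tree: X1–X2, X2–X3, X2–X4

Yes; width 3.

Checking the three conditions: (i) the bags cover all of {a, b, c, d, e, f, g}; (ii) for each edge, some bag contains both endpoints; (iii) the bags containing any fixed vertex form a subtree. All hold, so the decomposition is valid with width 4 − 1 = 3.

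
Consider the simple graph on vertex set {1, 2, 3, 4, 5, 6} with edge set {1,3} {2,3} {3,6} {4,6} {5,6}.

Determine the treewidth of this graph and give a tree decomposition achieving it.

Every bag has size at most 2, so the width is 2 − 1 = 1 and tw(G) ≤ 1. Any graph with an edge has treewidth ≥ 1, and G has the edge 3–6. The upper and lower bounds meet at 1, so that is the treewidth.

Treewidth 1.
Bags: B1 = {3, 6}  B2 = {4, 6}  B3 = {2, 3}  B4 = {1, 3}  B5 = {5, 6}
Tree: B1–B2, B1–B3, B3–B4, B1–B5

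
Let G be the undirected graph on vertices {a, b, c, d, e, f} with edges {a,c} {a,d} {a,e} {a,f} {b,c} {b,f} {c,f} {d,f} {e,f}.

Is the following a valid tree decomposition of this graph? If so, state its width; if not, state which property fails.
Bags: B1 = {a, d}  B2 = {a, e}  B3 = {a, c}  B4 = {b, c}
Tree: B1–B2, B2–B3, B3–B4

A tree decomposition must satisfy three properties: every vertex lies in some bag; for every edge, both endpoints lie together in some bag; and for every vertex, the bags containing it form a connected subtree. Here vertex f appears in no bag, so the decomposition is invalid.

No — vertex f appears in no bag.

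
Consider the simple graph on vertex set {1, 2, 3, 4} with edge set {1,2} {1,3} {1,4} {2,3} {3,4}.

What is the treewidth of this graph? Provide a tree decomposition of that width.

Treewidth 2.
Bags: B1 = {1, 2, 3}  B2 = {1, 3, 4}
Tree: B1–B2

The largest bag has 3 vertices, giving width 2; this decomposition certifies tw(G) ≤ 2. For the lower bound, the 3 vertices {1, 2, 3} are pairwise adjacent, and any tree decomposition puts a clique entirely inside one bag — forcing width ≥ 2. The upper and lower bounds meet at 2, so that is the treewidth.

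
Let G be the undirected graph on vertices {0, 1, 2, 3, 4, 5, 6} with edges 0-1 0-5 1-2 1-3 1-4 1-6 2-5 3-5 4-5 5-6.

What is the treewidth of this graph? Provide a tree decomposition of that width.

Treewidth 2.
One such decomposition:
Bags: B1 = {1, 3, 5}  B2 = {0, 1, 5}  B3 = {1, 5, 6}  B4 = {1, 2, 5}  B5 = {1, 4, 5}
Tree: B1–B2, B2–B3, B3–B4, B4–B5

The largest bag has 3 vertices, giving width 2; this decomposition certifies tw(G) ≤ 2. Since 5–3–1–0–5 is a cycle in G, G is not acyclic. Forests are exactly the graphs of treewidth ≤ 1, so tw(G) ≥ 2. Hence tw(G) = 2 exactly.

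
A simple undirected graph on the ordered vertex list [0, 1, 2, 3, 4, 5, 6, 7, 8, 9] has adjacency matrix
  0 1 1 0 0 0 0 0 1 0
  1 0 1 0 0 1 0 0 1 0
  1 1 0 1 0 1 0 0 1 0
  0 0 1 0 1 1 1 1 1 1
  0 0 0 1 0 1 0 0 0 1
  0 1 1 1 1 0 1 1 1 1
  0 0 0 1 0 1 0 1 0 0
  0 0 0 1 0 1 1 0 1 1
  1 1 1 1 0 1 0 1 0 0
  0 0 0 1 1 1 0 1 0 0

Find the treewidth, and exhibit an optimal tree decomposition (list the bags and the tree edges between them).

Treewidth 3.
One such decomposition:
Bags: B1 = {2, 3, 5, 8}  B2 = {3, 5, 7, 8}  B3 = {1, 2, 5, 8}  B4 = {0, 1, 2, 8}  B5 = {3, 5, 7, 9}  B6 = {3, 4, 5, 9}  B7 = {3, 5, 6, 7}
Tree: B1–B2, B1–B3, B3–B4, B2–B5, B5–B6, B5–B7

The largest bag has 4 vertices, giving width 3; this decomposition certifies tw(G) ≤ 3. For the lower bound, the 4 vertices {0, 1, 2, 8} are pairwise adjacent, and any tree decomposition puts a clique entirely inside one bag — forcing width ≥ 3. Therefore the treewidth is 3.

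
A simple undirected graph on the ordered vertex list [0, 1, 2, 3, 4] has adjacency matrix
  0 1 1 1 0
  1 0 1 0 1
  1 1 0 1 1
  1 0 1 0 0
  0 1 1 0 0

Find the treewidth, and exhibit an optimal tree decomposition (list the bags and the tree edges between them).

Treewidth 2.
One such decomposition:
Bags: B1 = {0, 2, 3}  B2 = {0, 1, 2}  B3 = {1, 2, 4}
Tree: B1–B2, B2–B3

Every bag has size at most 3, so the width is 3 − 1 = 2 and tw(G) ≤ 2. Conversely, {0, 1, 2} is a clique of size 3, and the vertices of any clique must share a bag in every tree decomposition; so some bag has ≥ 3 vertices and tw(G) ≥ 2. Hence tw(G) = 2 exactly.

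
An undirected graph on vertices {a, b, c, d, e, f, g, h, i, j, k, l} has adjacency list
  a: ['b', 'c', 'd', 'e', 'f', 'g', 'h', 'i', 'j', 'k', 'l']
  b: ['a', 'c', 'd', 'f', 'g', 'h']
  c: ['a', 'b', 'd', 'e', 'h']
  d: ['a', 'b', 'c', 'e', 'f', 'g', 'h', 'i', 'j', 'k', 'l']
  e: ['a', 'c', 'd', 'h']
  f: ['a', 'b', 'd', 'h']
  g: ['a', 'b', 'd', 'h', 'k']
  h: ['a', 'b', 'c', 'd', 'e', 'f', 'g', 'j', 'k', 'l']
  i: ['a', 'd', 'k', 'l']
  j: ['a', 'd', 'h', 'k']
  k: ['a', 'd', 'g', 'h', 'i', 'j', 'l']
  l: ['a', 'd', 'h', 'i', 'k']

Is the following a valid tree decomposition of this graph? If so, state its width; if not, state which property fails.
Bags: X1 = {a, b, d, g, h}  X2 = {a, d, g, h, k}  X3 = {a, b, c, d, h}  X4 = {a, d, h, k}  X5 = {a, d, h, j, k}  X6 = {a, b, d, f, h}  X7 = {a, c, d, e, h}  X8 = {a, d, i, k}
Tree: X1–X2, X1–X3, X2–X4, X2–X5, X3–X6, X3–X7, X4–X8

A tree decomposition must satisfy three properties: every vertex lies in some bag; for every edge, both endpoints lie together in some bag; and for every vertex, the bags containing it form a connected subtree. Here vertex l appears in no bag, so the decomposition is invalid.

No — vertex l appears in no bag.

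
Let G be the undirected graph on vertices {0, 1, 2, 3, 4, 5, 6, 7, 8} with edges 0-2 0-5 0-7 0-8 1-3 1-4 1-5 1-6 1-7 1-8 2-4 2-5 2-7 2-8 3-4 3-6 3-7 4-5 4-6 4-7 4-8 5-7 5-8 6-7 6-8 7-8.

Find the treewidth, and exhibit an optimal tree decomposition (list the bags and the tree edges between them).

Treewidth 4.
One such decomposition:
Bags: B1 = {1, 4, 6, 7, 8}  B2 = {1, 4, 5, 7, 8}  B3 = {2, 4, 5, 7, 8}  B4 = {1, 3, 4, 6, 7}  B5 = {0, 2, 5, 7, 8}
Tree: B1–B2, B2–B3, B1–B4, B3–B5

Each bag holds 5 vertices, so the decomposition has width 4, which upper-bounds the treewidth. Conversely, {0, 2, 5, 7, 8} is a clique of size 5, and the vertices of any clique must share a bag in every tree decomposition; so some bag has ≥ 5 vertices and tw(G) ≥ 4. Combining the bounds, tw(G) = 4.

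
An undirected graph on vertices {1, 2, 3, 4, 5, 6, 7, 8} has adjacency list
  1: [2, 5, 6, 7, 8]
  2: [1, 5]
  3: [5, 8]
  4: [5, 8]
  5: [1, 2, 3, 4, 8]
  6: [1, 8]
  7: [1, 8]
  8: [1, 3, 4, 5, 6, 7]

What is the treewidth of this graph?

A width-2 tree decomposition is:
Bags: B1 = {1, 5, 8}  B2 = {4, 5, 8}  B3 = {3, 5, 8}  B4 = {1, 2, 5}  B5 = {1, 6, 8}  B6 = {1, 7, 8}
Tree: B1–B2, B1–B3, B1–B4, B1–B5, B1–B6
The largest bag has 3 vertices, giving width 2; this decomposition certifies tw(G) ≤ 2. Conversely, {1, 5, 8} is a clique of size 3, and the vertices of any clique must share a bag in every tree decomposition; so some bag has ≥ 3 vertices and tw(G) ≥ 2. The upper and lower bounds meet at 2, so that is the treewidth.

2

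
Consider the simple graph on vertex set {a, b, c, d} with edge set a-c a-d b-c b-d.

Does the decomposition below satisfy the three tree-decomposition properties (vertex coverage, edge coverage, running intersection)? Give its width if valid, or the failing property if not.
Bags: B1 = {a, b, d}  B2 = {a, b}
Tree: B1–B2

A tree decomposition must satisfy three properties: every vertex lies in some bag; for every edge, both endpoints lie together in some bag; and for every vertex, the bags containing it form a connected subtree. Here vertex c appears in no bag, so the decomposition is invalid.

No — vertex c appears in no bag.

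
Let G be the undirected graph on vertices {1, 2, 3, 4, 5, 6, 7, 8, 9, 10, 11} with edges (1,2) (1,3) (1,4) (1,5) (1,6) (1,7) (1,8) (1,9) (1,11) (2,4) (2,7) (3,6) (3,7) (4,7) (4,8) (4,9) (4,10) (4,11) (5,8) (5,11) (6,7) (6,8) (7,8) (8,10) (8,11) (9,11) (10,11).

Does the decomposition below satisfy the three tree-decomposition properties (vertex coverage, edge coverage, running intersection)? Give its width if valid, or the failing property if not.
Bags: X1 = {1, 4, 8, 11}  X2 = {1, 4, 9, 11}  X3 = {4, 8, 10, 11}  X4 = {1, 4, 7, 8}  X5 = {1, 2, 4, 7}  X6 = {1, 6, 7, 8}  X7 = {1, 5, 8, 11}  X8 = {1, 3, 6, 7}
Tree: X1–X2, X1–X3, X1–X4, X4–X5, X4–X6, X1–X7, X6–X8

Yes; width 3.

Vertex coverage: the bags together contain {1, 2, 3, 4, 5, 6, 7, 8, 9, 10, 11}, the full vertex set. Edge coverage: each edge of G has both endpoints in at least one bag. Running intersection: for every vertex, the bags containing it form a connected subtree. All three properties hold, so this is a valid tree decomposition of width max|bag| − 1 = 3, and hence tw(G) ≤ 3.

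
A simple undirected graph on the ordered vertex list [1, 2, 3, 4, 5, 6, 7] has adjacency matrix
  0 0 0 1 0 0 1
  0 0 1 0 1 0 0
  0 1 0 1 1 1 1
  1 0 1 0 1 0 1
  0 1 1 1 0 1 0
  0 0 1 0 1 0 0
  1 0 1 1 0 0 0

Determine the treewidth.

2

A width-2 tree decomposition is:
Bags: B1 = {3, 4, 5}  B2 = {3, 4, 7}  B3 = {1, 4, 7}  B4 = {2, 3, 5}  B5 = {3, 5, 6}
Tree: B1–B2, B2–B3, B1–B4, B1–B5
Every bag has size at most 3, so the width is 3 − 1 = 2 and tw(G) ≤ 2. Conversely, {1, 4, 7} is a clique of size 3, and the vertices of any clique must share a bag in every tree decomposition; so some bag has ≥ 3 vertices and tw(G) ≥ 2. Therefore the treewidth is 2.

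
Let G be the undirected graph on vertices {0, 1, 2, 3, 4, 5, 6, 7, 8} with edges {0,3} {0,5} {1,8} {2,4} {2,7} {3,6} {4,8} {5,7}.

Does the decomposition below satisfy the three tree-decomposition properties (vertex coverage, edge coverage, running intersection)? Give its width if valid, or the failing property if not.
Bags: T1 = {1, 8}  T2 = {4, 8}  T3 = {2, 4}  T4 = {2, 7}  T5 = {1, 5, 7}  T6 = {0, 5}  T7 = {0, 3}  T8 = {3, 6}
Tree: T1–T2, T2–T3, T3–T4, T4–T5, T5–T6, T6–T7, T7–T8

A tree decomposition must satisfy three properties: every vertex lies in some bag; for every edge, both endpoints lie together in some bag; and for every vertex, the bags containing it form a connected subtree. Here bags containing vertex 1 are not connected in the tree, so the decomposition is invalid.

No — bags containing vertex 1 are not connected in the tree.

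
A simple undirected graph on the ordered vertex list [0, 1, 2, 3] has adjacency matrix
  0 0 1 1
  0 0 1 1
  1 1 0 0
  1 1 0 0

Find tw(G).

A width-2 tree decomposition is:
Bags: B1 = {0, 2, 3}  B2 = {1, 2, 3}
Tree: B1–B2
Each bag holds 3 vertices, so the decomposition has width 2, which upper-bounds the treewidth. For the lower bound, G contains the cycle 2–0–3–1–2, so G is not a forest; only forests have treewidth ≤ 1, hence tw(G) ≥ 2. Therefore the treewidth is 2.

2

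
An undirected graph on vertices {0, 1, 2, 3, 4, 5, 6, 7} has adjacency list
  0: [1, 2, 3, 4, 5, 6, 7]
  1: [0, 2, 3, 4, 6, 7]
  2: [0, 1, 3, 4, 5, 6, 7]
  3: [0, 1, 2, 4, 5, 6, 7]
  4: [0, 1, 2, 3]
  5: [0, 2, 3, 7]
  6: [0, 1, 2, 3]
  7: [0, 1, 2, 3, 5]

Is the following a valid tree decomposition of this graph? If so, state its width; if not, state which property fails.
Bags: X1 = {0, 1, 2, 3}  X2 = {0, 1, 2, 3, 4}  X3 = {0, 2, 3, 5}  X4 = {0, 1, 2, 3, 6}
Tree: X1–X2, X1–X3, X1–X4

No — vertex 7 appears in no bag.

A tree decomposition must satisfy three properties: every vertex lies in some bag; for every edge, both endpoints lie together in some bag; and for every vertex, the bags containing it form a connected subtree. Here vertex 7 appears in no bag, so the decomposition is invalid.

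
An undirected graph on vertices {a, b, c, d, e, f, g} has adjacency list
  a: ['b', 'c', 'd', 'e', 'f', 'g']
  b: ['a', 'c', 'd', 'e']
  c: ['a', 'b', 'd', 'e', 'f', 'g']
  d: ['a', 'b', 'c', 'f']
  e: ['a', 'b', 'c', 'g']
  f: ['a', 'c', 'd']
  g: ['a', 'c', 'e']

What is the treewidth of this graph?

A width-3 tree decomposition is:
Bags: B1 = {a, b, c, d}  B2 = {a, b, c, e}  B3 = {a, c, e, g}  B4 = {a, c, d, f}
Tree: B1–B2, B2–B3, B1–B4
Each bag holds 4 vertices, so the decomposition has width 3, which upper-bounds the treewidth. Conversely, {a, c, d, f} is a clique of size 4, and the vertices of any clique must share a bag in every tree decomposition; so some bag has ≥ 4 vertices and tw(G) ≥ 3. Therefore the treewidth is 3.

3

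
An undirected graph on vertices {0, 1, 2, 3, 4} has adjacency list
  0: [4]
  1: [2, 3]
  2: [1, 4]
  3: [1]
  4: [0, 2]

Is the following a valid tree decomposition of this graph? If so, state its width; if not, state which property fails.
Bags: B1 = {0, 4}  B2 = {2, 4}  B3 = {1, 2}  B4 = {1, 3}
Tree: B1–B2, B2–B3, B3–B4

Yes; width 1.

Every vertex of G appears in some bag (union = {0, 1, 2, 3, 4}); every edge is covered by a bag; and for each vertex v the set of bags containing v is connected in the bag tree. The decomposition is therefore valid. The largest bag has 2 vertices, so the width is 1.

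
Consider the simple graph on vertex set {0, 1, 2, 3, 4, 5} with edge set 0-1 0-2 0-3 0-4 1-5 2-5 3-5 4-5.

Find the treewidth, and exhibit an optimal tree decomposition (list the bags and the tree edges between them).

The largest bag has 3 vertices, giving width 2; this decomposition certifies tw(G) ≤ 2. The edges 2–0–3–5–2 form a cycle, so G is not a tree and its treewidth is at least 2. Hence tw(G) = 2 exactly.

Treewidth 2.
Bags: B1 = {0, 2, 5}  B2 = {0, 3, 5}  B3 = {0, 1, 5}  B4 = {0, 4, 5}
Tree: B1–B2, B2–B3, B3–B4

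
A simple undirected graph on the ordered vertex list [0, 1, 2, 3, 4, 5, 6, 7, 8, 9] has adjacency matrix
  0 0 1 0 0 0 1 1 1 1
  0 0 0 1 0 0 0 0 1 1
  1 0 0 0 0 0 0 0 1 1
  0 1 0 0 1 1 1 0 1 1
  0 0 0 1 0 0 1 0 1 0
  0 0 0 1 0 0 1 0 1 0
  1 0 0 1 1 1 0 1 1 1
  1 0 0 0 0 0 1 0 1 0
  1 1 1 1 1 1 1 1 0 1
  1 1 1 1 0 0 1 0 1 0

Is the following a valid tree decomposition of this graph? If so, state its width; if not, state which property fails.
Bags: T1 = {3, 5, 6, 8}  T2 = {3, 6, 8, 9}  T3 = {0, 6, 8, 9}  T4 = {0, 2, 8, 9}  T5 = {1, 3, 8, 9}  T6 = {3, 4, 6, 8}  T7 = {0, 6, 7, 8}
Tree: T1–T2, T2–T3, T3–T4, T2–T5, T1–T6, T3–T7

Yes; width 3.

Vertex coverage: the bags together contain {0, 1, 2, 3, 4, 5, 6, 7, 8, 9}, the full vertex set. Edge coverage: each edge of G has both endpoints in at least one bag. Running intersection: for every vertex, the bags containing it form a connected subtree. All three properties hold, so this is a valid tree decomposition of width max|bag| − 1 = 3, and hence tw(G) ≤ 3.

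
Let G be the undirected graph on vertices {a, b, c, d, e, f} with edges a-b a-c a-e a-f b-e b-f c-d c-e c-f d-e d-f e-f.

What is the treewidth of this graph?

A width-3 tree decomposition is:
Bags: B1 = {a, c, e, f}  B2 = {a, b, e, f}  B3 = {c, d, e, f}
Tree: B1–B2, B1–B3
Each bag holds 4 vertices, so the decomposition has width 3, which upper-bounds the treewidth. On the other hand G contains the 4-clique {c, d, e, f}. A clique must lie in a single bag of any decomposition, so no decomposition can have width below 3. The upper and lower bounds meet at 3, so that is the treewidth.

3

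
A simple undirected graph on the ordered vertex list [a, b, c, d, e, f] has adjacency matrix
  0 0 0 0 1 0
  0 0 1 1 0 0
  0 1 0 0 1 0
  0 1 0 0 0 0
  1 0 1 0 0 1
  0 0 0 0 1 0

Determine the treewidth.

1

A width-1 tree decomposition is:
Bags: B1 = {c, e}  B2 = {b, c}  B3 = {b, d}  B4 = {e, f}  B5 = {a, e}
Tree: B1–B2, B2–B3, B1–B4, B4–B5
Each bag holds 2 vertices, so the decomposition has width 1, which upper-bounds the treewidth. Any graph with an edge has treewidth ≥ 1, and G has the edge c–e. Therefore the treewidth is 1.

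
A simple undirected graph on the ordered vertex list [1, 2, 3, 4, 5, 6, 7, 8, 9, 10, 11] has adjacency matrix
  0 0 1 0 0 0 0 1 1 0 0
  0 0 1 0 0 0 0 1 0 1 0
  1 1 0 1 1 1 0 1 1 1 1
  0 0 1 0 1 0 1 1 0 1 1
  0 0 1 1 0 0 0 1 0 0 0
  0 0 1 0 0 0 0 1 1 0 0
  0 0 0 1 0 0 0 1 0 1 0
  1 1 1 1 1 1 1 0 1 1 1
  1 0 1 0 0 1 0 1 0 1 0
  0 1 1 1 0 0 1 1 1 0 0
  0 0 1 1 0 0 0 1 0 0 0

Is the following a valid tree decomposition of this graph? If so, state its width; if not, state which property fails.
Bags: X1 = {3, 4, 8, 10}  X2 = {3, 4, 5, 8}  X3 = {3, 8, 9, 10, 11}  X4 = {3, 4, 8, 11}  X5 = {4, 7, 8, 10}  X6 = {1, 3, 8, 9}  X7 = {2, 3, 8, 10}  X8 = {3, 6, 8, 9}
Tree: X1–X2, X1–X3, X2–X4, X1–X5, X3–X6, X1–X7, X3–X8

No — bags containing vertex 11 are not connected in the tree.

A tree decomposition must satisfy three properties: every vertex lies in some bag; for every edge, both endpoints lie together in some bag; and for every vertex, the bags containing it form a connected subtree. Here bags containing vertex 11 are not connected in the tree, so the decomposition is invalid.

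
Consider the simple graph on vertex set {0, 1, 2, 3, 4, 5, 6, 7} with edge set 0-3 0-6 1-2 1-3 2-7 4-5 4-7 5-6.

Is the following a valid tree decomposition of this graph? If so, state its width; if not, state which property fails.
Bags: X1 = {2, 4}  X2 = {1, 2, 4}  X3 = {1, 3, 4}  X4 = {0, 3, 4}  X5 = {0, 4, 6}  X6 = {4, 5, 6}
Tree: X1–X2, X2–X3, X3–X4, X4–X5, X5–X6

A tree decomposition must satisfy three properties: every vertex lies in some bag; for every edge, both endpoints lie together in some bag; and for every vertex, the bags containing it form a connected subtree. Here vertex 7 appears in no bag, so the decomposition is invalid.

No — vertex 7 appears in no bag.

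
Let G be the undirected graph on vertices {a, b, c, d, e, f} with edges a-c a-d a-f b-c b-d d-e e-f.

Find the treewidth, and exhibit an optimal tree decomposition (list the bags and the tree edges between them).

Treewidth 2.
One such decomposition:
Bags: B1 = {b, c, d}  B2 = {a, c, d}  B3 = {a, d, e}  B4 = {a, e, f}
Tree: B1–B2, B2–B3, B3–B4

The largest bag has 3 vertices, giving width 2; this decomposition certifies tw(G) ≤ 2. Since b–c–a–d–b is a cycle in G, G is not acyclic. Forests are exactly the graphs of treewidth ≤ 1, so tw(G) ≥ 2. Hence tw(G) = 2 exactly.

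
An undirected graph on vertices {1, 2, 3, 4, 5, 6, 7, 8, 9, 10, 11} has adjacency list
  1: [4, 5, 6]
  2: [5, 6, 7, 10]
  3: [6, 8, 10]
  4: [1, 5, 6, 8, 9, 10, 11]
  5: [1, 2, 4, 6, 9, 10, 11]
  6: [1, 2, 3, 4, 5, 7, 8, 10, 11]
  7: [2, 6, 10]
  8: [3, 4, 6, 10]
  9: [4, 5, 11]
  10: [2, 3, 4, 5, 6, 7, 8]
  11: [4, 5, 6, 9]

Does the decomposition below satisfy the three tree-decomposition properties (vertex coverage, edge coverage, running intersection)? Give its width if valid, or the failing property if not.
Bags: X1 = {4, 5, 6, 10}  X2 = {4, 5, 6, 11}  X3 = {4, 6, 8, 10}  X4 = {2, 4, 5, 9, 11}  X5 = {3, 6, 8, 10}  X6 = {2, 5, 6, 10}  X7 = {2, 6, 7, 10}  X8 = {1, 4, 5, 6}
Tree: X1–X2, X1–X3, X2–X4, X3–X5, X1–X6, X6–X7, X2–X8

No — bags containing vertex 2 are not connected in the tree.

A tree decomposition must satisfy three properties: every vertex lies in some bag; for every edge, both endpoints lie together in some bag; and for every vertex, the bags containing it form a connected subtree. Here bags containing vertex 2 are not connected in the tree, so the decomposition is invalid.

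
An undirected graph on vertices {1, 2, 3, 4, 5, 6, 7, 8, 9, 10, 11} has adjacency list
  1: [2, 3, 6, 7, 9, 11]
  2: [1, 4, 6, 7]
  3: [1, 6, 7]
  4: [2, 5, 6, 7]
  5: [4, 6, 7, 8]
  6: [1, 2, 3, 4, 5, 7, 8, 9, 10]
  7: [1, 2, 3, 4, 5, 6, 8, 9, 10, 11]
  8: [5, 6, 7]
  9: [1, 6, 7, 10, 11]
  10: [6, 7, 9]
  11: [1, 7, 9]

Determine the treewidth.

A width-3 tree decomposition is:
Bags: B1 = {1, 2, 6, 7}  B2 = {2, 4, 6, 7}  B3 = {1, 6, 7, 9}  B4 = {1, 3, 6, 7}  B5 = {4, 5, 6, 7}  B6 = {6, 7, 9, 10}  B7 = {5, 6, 7, 8}  B8 = {1, 7, 9, 11}
Tree: B1–B2, B1–B3, B3–B4, B2–B5, B3–B6, B5–B7, B3–B8
The largest bag has 4 vertices, giving width 3; this decomposition certifies tw(G) ≤ 3. On the other hand G contains the 4-clique {1, 7, 9, 11}. A clique must lie in a single bag of any decomposition, so no decomposition can have width below 3. Hence tw(G) = 3 exactly.

3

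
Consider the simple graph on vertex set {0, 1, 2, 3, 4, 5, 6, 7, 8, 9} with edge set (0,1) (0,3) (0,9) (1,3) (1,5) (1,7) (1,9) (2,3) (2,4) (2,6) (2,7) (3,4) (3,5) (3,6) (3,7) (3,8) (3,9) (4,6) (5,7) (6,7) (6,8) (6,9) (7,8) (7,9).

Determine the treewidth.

A width-3 tree decomposition is:
Bags: B1 = {3, 6, 7, 8}  B2 = {3, 6, 7, 9}  B3 = {2, 3, 6, 7}  B4 = {1, 3, 7, 9}  B5 = {0, 1, 3, 9}  B6 = {1, 3, 5, 7}  B7 = {2, 3, 4, 6}
Tree: B1–B2, B1–B3, B2–B4, B4–B5, B4–B6, B3–B7
Each bag holds 4 vertices, so the decomposition has width 3, which upper-bounds the treewidth. For the lower bound, the 4 vertices {0, 1, 3, 9} are pairwise adjacent, and any tree decomposition puts a clique entirely inside one bag — forcing width ≥ 3. Therefore the treewidth is 3.

3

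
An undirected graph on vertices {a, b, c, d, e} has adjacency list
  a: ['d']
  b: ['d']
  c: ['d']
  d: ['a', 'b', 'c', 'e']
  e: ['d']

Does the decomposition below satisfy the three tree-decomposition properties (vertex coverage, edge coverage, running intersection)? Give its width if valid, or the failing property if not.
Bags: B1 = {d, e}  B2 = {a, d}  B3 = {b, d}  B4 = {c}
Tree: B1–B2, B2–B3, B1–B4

No — edge (d,c) lies in no bag.

A tree decomposition must satisfy three properties: every vertex lies in some bag; for every edge, both endpoints lie together in some bag; and for every vertex, the bags containing it form a connected subtree. Here edge (d,c) lies in no bag, so the decomposition is invalid.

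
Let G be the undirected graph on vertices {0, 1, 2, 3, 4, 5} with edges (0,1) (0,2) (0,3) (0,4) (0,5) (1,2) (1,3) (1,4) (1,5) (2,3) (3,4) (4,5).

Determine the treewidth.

3

A width-3 tree decomposition is:
Bags: B1 = {0, 1, 3, 4}  B2 = {0, 1, 2, 3}  B3 = {0, 1, 4, 5}
Tree: B1–B2, B1–B3
The largest bag has 4 vertices, giving width 3; this decomposition certifies tw(G) ≤ 3. On the other hand G contains the 4-clique {0, 1, 2, 3}. A clique must lie in a single bag of any decomposition, so no decomposition can have width below 3. Therefore the treewidth is 3.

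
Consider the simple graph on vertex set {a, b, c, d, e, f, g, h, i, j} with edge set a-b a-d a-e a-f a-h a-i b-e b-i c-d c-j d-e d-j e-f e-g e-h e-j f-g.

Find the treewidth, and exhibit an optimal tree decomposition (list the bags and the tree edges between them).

The largest bag has 3 vertices, giving width 2; this decomposition certifies tw(G) ≤ 2. On the other hand G contains the 3-clique {e, f, g}. A clique must lie in a single bag of any decomposition, so no decomposition can have width below 2. Combining the bounds, tw(G) = 2.

Treewidth 2.
One optimal decomposition is:
Bags: B1 = {a, e, f}  B2 = {a, d, e}  B3 = {e, f, g}  B4 = {d, e, j}  B5 = {a, e, h}  B6 = {a, b, e}  B7 = {c, d, j}  B8 = {a, b, i}
Tree: B1–B2, B1–B3, B2–B4, B1–B5, B5–B6, B4–B7, B6–B8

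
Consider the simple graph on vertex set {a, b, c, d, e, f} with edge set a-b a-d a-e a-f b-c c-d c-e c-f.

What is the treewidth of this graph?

A width-2 tree decomposition is:
Bags: B1 = {a, c, d}  B2 = {a, c, e}  B3 = {a, c, f}  B4 = {a, b, c}
Tree: B1–B2, B2–B3, B3–B4
Every bag has size at most 3, so the width is 3 − 1 = 2 and tw(G) ≤ 2. For the lower bound, G contains the cycle d–a–e–c–d, so G is not a forest; only forests have treewidth ≤ 1, hence tw(G) ≥ 2. Hence tw(G) = 2 exactly.

2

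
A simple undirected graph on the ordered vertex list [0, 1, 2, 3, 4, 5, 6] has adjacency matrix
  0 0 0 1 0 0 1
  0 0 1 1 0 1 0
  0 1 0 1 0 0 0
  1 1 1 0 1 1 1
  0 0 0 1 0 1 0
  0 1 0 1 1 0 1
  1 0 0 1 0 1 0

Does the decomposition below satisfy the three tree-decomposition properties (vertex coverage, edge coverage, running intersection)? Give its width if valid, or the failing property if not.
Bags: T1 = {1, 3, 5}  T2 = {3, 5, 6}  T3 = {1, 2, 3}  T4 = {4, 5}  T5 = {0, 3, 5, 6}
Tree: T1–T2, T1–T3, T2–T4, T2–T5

A tree decomposition must satisfy three properties: every vertex lies in some bag; for every edge, both endpoints lie together in some bag; and for every vertex, the bags containing it form a connected subtree. Here edge (3,4) lies in no bag, so the decomposition is invalid.

No — edge (3,4) lies in no bag.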